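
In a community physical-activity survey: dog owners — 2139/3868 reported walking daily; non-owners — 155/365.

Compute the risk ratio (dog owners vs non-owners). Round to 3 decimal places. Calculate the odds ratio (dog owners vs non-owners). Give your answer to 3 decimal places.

risk, dog owners = 2139/3868 = 0.5530
risk, non-owners = 155/365 = 0.4247
RR = 0.5530 / 0.4247 = 1.302
odds, dog owners = 2139/1729 = 1.2371
odds, non-owners = 155/210 = 0.7381
OR = 1.2371 / 0.7381 = 1.676

RR = 1.302; OR = 1.676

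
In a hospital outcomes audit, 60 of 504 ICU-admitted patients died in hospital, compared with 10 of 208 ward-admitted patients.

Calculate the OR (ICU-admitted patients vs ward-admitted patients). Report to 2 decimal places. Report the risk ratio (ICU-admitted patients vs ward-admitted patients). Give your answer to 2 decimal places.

OR = 2.68; RR = 2.48

OR = (60 × 198) / (444 × 10) = 11880/4440 ≈ 2.68
risk, ICU-admitted patients = 60/504 = 0.11905
risk, ward-admitted patients = 10/208 = 0.04808
RR = 0.11905 / 0.04808 = 2.48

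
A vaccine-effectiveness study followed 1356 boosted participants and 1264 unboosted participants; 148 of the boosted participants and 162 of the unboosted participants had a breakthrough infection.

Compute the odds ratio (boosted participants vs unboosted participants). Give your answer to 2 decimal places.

odds, boosted participants = 148/1208 = 0.1225
odds, unboosted participants = 162/1102 = 0.1470
OR = 0.1225 / 0.1470 = 0.83

OR: 0.83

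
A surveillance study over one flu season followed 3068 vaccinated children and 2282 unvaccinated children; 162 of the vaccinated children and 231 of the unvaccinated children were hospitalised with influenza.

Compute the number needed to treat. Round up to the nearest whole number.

risk, vaccinated children = 162/3068 = 0.052803
risk, unvaccinated children = 231/2282 = 0.101227
absolute risk difference = 0.048424
1 / 0.048424 = 20.651 → round up → 21

NNT = 21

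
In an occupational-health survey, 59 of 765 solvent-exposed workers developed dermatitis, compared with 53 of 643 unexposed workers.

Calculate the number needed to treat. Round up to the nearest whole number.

risk, solvent-exposed workers = 59/765 = 0.077124
risk, unexposed workers = 53/643 = 0.082426
absolute risk difference = 0.005302
1 / 0.005302 = 188.608 → round up → 189

189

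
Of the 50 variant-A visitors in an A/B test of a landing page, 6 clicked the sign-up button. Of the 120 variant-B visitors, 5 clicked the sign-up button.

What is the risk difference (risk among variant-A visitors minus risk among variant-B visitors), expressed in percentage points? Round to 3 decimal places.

RD: 7.833

risk, variant-A visitors = 6/50 = 0.12000
risk, variant-B visitors = 5/120 = 0.04167
risk difference = 0.12000 − 0.04167 = 0.07833 → 7.833 percentage points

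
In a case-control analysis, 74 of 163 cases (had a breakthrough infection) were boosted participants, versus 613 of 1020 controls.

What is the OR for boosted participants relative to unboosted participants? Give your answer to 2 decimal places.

OR = 0.55

odds, boosted participants = 74/613 = 0.1207
odds, unboosted participants = 89/407 = 0.2187
OR = 0.1207 / 0.2187 = 0.55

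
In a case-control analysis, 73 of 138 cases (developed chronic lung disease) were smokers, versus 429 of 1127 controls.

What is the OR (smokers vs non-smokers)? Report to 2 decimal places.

OR: 1.83

odds, smokers = 73/429 = 0.1702
odds, non-smokers = 65/698 = 0.0931
OR = 0.1702 / 0.0931 = 1.83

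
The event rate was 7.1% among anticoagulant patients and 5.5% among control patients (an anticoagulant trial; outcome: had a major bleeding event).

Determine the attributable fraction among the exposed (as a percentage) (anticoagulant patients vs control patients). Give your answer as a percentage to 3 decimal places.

AR% = (0.0710 − 0.0550) / 0.0710 = 0.2254 → 22.535%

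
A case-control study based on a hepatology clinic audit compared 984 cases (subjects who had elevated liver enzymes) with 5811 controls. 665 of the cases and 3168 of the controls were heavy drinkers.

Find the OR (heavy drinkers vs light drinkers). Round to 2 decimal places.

OR = (665 × 2643) / (3168 × 319) = 1757595/1010592 ≈ 1.74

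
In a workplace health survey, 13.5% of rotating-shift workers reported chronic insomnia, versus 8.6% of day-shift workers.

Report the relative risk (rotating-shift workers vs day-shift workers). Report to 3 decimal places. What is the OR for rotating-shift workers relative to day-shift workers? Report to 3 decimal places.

RR = 1.570; OR = 1.659

RR = 0.1350 / 0.0860 = 1.570
odds, rotating-shift workers = 0.1350/0.8650 = 0.1561
odds, day-shift workers = 0.0860/0.9140 = 0.0941
OR = 0.1561 / 0.0941 = 1.659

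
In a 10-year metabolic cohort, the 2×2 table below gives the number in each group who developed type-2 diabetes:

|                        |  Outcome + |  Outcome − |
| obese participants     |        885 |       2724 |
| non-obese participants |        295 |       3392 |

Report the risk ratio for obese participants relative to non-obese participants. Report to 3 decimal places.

risk, obese participants = 885/3609 = 0.2452
risk, non-obese participants = 295/3687 = 0.0800
RR = 0.2452 / 0.0800 = 3.065

RR: 3.065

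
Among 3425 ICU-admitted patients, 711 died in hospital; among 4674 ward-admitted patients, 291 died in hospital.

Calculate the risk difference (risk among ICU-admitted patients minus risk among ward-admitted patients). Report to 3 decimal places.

RD = 0.145

risk, ICU-admitted patients = 711/3425 = 0.2076
risk, ward-admitted patients = 291/4674 = 0.0623
risk difference = 0.2076 − 0.0623 = 0.145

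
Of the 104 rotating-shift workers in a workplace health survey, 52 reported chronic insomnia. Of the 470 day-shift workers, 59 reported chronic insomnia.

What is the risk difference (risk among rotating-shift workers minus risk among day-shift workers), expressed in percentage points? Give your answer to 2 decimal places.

RD ≈ 37.45

risk, rotating-shift workers = 52/104 = 0.5000
risk, day-shift workers = 59/470 = 0.1255
risk difference = 0.5000 − 0.1255 = 0.3745 → 37.45 percentage points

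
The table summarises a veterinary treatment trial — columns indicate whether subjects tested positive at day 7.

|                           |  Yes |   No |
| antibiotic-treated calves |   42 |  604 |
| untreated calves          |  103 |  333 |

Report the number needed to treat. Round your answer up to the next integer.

6

risk, antibiotic-treated calves = 42/646 = 0.065015
risk, untreated calves = 103/436 = 0.236239
absolute risk difference = 0.171223
1 / 0.171223 = 5.840 → round up → 6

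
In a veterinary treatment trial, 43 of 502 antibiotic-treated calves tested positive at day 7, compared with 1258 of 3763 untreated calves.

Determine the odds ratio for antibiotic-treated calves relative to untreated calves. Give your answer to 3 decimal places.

odds, antibiotic-treated calves = 43/459 = 0.0937
odds, untreated calves = 1258/2505 = 0.5022
OR = 0.0937 / 0.5022 = 0.187

OR: 0.187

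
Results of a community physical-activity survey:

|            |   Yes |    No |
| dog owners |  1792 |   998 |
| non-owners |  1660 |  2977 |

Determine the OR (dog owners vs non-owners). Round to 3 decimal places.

odds, dog owners = 1792/998 = 1.7956
odds, non-owners = 1660/2977 = 0.5576
OR = 1.7956 / 0.5576 = 3.220

OR = 3.220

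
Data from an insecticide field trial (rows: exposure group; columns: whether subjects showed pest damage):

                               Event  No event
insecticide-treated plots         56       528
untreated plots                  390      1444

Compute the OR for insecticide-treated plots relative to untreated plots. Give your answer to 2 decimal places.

OR = (56 × 1444) / (528 × 390) = 80864/205920 ≈ 0.39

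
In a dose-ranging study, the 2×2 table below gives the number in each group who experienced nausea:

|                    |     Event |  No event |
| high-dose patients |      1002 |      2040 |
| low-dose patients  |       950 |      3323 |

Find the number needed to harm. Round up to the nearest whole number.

NNH: 10

risk, high-dose patients = 1002/3042 = 0.329389
risk, low-dose patients = 950/4273 = 0.222326
absolute risk difference = 0.107062
1 / 0.107062 = 9.340 → round up → 10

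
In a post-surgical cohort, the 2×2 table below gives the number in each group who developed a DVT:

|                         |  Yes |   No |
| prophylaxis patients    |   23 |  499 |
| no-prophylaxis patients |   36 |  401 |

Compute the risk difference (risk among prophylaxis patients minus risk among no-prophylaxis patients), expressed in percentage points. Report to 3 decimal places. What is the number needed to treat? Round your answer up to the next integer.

risk, prophylaxis patients = 23/522 = 0.04406
risk, no-prophylaxis patients = 36/437 = 0.08238
risk difference = 0.04406 − 0.08238 = -0.03832 → -3.832 percentage points
absolute risk difference = 0.038319
1 / 0.038319 = 26.097 → round up → 27

RD = -3.832; NNT = 27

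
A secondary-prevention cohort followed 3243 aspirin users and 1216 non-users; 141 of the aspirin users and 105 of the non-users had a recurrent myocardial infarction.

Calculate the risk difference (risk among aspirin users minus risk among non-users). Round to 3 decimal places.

risk, aspirin users = 141/3243 = 0.04348
risk, non-users = 105/1216 = 0.08635
risk difference = 0.04348 − 0.08635 = -0.043

RD: -0.043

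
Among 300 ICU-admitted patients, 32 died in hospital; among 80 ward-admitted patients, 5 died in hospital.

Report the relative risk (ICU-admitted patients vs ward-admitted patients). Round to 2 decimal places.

risk, ICU-admitted patients = 32/300 = 0.1067
risk, ward-admitted patients = 5/80 = 0.0625
RR = 0.1067 / 0.0625 = 1.71

1.71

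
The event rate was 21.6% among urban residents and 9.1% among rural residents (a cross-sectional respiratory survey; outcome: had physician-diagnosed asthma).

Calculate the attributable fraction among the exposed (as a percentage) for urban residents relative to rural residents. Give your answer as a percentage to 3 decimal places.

AR% = (0.2160 − 0.0910) / 0.2160 = 0.5787 → 57.870%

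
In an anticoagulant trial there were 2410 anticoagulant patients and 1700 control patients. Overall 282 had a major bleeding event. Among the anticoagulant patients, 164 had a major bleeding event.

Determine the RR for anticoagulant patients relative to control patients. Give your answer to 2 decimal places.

anticoagulant patients without the outcome: 2410 − 164 = 2246
control patients with the outcome: 282 − 164 = 118
control patients without the outcome: 1700 − 118 = 1582
risk, anticoagulant patients = 164/2410 = 0.0680
risk, control patients = 118/1700 = 0.0694
RR = 0.0680 / 0.0694 = 0.98

0.98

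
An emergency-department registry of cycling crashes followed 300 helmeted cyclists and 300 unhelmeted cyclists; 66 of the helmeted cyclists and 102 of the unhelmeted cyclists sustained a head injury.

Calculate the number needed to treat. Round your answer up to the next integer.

9

risk, helmeted cyclists = 66/300 = 0.220000
risk, unhelmeted cyclists = 102/300 = 0.340000
absolute risk difference = 0.120000
1 / 0.120000 = 8.333 → round up → 9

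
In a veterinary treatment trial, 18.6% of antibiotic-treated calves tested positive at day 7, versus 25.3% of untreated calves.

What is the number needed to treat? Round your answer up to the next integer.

absolute risk difference = 0.067000
1 / 0.067000 = 14.925 → round up → 15

15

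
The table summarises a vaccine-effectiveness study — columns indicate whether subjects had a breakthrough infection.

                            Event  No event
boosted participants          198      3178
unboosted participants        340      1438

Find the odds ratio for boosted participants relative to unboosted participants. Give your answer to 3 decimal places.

0.264

odds, boosted participants = 198/3178 = 0.0623
odds, unboosted participants = 340/1438 = 0.2364
OR = 0.0623 / 0.2364 = 0.264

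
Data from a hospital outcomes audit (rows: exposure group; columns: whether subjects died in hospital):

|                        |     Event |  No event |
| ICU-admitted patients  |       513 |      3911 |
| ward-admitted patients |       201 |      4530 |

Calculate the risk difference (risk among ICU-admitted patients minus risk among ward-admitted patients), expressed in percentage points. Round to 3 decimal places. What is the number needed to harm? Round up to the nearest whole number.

risk, ICU-admitted patients = 513/4424 = 0.11596
risk, ward-admitted patients = 201/4731 = 0.04249
risk difference = 0.11596 − 0.04249 = 0.07347 → 7.347 percentage points
absolute risk difference = 0.073473
1 / 0.073473 = 13.610 → round up → 14

RD = 7.347; NNH = 14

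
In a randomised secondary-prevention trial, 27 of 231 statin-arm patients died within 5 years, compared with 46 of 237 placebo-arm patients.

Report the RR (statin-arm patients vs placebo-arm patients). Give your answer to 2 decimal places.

0.60

risk, statin-arm patients = 27/231 = 0.1169
risk, placebo-arm patients = 46/237 = 0.1941
RR = 0.1169 / 0.1941 = 0.60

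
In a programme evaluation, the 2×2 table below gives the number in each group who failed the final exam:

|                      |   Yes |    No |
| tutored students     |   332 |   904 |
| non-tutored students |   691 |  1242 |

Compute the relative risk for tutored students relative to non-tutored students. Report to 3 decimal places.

0.751

risk, tutored students = 332/1236 = 0.2686
risk, non-tutored students = 691/1933 = 0.3575
RR = 0.2686 / 0.3575 = 0.751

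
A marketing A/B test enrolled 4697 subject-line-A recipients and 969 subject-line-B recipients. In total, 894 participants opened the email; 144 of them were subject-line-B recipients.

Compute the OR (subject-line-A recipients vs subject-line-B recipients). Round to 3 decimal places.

1.089

subject-line-A recipients with the outcome: 894 − 144 = 750
subject-line-A recipients without the outcome: 4697 − 750 = 3947
subject-line-B recipients without the outcome: 969 − 144 = 825
OR = (750 × 825) / (3947 × 144) = 618750/568368 ≈ 1.089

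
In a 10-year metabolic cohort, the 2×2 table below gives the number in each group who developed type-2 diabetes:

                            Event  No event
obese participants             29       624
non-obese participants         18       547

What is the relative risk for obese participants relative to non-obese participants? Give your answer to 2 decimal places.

1.39

risk, obese participants = 29/653 = 0.04441
risk, non-obese participants = 18/565 = 0.03186
RR = 0.04441 / 0.03186 = 1.39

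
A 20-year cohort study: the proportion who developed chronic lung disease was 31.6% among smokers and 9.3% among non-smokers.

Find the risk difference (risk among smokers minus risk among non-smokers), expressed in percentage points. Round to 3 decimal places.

risk difference = 0.3160 − 0.0930 = 0.2230 → 22.300 percentage points

22.300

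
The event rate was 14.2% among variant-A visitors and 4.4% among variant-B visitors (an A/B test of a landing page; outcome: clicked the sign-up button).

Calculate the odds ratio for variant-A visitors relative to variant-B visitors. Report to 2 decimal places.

odds, variant-A visitors = 0.14200/0.85800 = 0.16550
odds, variant-B visitors = 0.04400/0.95600 = 0.04603
OR = 0.16550 / 0.04603 = 3.60

OR = 3.60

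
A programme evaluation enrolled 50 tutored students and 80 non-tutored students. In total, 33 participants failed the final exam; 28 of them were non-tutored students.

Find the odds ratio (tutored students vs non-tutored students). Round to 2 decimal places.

0.21

tutored students with the outcome: 33 − 28 = 5
tutored students without the outcome: 50 − 5 = 45
non-tutored students without the outcome: 80 − 28 = 52
OR = (5 × 52) / (45 × 28) = 260/1260 ≈ 0.21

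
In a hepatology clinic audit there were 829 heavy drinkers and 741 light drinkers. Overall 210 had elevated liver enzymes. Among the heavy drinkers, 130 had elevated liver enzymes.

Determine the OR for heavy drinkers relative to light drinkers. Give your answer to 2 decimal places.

heavy drinkers without the outcome: 829 − 130 = 699
light drinkers with the outcome: 210 − 130 = 80
light drinkers without the outcome: 741 − 80 = 661
odds, heavy drinkers = 130/699 = 0.1860
odds, light drinkers = 80/661 = 0.1210
OR = 0.1860 / 0.1210 = 1.54

OR ≈ 1.54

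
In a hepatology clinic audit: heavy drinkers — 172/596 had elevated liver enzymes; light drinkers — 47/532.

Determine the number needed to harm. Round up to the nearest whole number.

risk, heavy drinkers = 172/596 = 0.288591
risk, light drinkers = 47/532 = 0.088346
absolute risk difference = 0.200245
1 / 0.200245 = 4.994 → round up → 5

5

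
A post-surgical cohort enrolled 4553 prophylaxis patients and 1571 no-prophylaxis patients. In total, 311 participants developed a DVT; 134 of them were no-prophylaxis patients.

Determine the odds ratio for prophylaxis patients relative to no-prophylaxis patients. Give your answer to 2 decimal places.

prophylaxis patients with the outcome: 311 − 134 = 177
prophylaxis patients without the outcome: 4553 − 177 = 4376
no-prophylaxis patients without the outcome: 1571 − 134 = 1437
odds, prophylaxis patients = 177/4376 = 0.04045
odds, no-prophylaxis patients = 134/1437 = 0.09325
OR = 0.04045 / 0.09325 = 0.43

OR = 0.43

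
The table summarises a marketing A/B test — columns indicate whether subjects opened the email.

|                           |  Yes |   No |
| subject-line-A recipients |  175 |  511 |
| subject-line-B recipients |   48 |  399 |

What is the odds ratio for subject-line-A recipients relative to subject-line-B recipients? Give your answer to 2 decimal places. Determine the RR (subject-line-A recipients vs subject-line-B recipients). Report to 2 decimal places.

OR = (175 × 399) / (511 × 48) = 69825/24528 ≈ 2.85
risk, subject-line-A recipients = 175/686 = 0.2551
risk, subject-line-B recipients = 48/447 = 0.1074
RR = 0.2551 / 0.1074 = 2.38

OR = 2.85; RR = 2.38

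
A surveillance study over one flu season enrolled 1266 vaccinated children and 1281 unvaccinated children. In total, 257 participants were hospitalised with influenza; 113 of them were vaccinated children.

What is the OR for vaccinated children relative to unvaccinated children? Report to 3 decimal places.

OR: 0.774

vaccinated children without the outcome: 1266 − 113 = 1153
unvaccinated children with the outcome: 257 − 113 = 144
unvaccinated children without the outcome: 1281 − 144 = 1137
OR = (113 × 1137) / (1153 × 144) = 128481/166032 ≈ 0.774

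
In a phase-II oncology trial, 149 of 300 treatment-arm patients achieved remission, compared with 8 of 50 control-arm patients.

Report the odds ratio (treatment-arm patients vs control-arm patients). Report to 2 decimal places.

OR = (149 × 42) / (151 × 8) = 6258/1208 ≈ 5.18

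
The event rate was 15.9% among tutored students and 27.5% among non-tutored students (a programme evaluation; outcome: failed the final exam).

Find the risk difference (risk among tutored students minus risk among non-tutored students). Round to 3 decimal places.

risk difference = 0.1590 − 0.2750 = -0.116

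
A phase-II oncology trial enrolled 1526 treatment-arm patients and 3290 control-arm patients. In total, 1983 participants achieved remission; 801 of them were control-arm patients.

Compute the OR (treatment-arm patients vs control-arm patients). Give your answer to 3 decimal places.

OR: 10.677

treatment-arm patients with the outcome: 1983 − 801 = 1182
treatment-arm patients without the outcome: 1526 − 1182 = 344
control-arm patients without the outcome: 3290 − 801 = 2489
OR = (1182 × 2489) / (344 × 801) = 2941998/275544 ≈ 10.677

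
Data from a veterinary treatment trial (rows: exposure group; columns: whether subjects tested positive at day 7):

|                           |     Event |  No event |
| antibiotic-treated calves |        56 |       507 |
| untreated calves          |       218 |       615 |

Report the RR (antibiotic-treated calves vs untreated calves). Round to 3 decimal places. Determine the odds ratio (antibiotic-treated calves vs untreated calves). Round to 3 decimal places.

RR = 0.380; OR = 0.312

risk, antibiotic-treated calves = 56/563 = 0.0995
risk, untreated calves = 218/833 = 0.2617
RR = 0.0995 / 0.2617 = 0.380
OR = (56 × 615) / (507 × 218) = 34440/110526 ≈ 0.312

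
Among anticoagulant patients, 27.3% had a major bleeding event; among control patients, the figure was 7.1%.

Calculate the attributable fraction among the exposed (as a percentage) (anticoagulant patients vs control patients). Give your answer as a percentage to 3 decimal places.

AR% = (0.2730 − 0.0710) / 0.2730 = 0.7399 → 73.993%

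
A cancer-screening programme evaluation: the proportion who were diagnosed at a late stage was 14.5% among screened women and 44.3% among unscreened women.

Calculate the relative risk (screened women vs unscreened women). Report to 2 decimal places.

RR = 0.1450 / 0.4430 = 0.33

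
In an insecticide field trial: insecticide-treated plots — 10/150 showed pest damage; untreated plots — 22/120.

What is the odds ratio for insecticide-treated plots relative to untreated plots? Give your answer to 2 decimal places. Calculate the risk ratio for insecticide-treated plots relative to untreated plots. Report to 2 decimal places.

OR = 0.32; RR = 0.36

odds, insecticide-treated plots = 10/140 = 0.0714
odds, untreated plots = 22/98 = 0.2245
OR = 0.0714 / 0.2245 = 0.32
risk, insecticide-treated plots = 10/150 = 0.0667
risk, untreated plots = 22/120 = 0.1833
RR = 0.0667 / 0.1833 = 0.36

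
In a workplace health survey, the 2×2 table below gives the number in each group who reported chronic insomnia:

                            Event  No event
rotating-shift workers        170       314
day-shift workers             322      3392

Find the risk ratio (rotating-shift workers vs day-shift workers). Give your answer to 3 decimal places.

risk, rotating-shift workers = 170/484 = 0.3512
risk, day-shift workers = 322/3714 = 0.0867
RR = 0.3512 / 0.0867 = 4.051

4.051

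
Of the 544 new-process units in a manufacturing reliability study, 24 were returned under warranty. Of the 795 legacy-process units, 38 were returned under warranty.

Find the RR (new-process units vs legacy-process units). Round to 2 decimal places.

0.92

risk, new-process units = 24/544 = 0.04412
risk, legacy-process units = 38/795 = 0.04780
RR = 0.04412 / 0.04780 = 0.92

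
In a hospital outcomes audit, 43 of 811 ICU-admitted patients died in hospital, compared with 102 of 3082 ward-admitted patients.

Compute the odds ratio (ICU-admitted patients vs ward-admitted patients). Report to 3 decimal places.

OR = 1.636

odds, ICU-admitted patients = 43/768 = 0.05599
odds, ward-admitted patients = 102/2980 = 0.03423
OR = 0.05599 / 0.03423 = 1.636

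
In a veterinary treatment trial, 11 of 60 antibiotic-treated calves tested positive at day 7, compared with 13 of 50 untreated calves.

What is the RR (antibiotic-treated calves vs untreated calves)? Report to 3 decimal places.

risk, antibiotic-treated calves = 11/60 = 0.1833
risk, untreated calves = 13/50 = 0.2600
RR = 0.1833 / 0.2600 = 0.705

RR: 0.705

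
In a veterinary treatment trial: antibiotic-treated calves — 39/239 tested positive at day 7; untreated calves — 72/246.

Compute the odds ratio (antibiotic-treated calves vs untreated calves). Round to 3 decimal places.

OR = (39 × 174) / (200 × 72) = 6786/14400 ≈ 0.471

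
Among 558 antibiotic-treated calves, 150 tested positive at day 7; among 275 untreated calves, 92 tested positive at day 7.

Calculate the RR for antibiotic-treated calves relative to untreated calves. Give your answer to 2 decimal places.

risk, antibiotic-treated calves = 150/558 = 0.2688
risk, untreated calves = 92/275 = 0.3345
RR = 0.2688 / 0.3345 = 0.80

RR = 0.80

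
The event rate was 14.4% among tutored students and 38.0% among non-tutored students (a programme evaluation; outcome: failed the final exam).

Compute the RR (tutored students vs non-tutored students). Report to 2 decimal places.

RR = 0.1440 / 0.3800 = 0.38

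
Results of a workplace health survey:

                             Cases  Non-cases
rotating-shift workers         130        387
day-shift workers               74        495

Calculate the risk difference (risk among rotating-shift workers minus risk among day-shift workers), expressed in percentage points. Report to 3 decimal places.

risk, rotating-shift workers = 130/517 = 0.2515
risk, day-shift workers = 74/569 = 0.1301
risk difference = 0.2515 − 0.1301 = 0.1214 → 12.140 percentage points

RD: 12.140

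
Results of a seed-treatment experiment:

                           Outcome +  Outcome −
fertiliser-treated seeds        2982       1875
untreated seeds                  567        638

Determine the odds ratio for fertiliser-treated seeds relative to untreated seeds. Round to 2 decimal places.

odds, fertiliser-treated seeds = 2982/1875 = 1.5904
odds, untreated seeds = 567/638 = 0.8887
OR = 1.5904 / 0.8887 = 1.79

OR = 1.79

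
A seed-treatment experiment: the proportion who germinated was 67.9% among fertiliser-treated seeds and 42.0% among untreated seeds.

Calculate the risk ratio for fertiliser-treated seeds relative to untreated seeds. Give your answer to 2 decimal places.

RR = 0.6790 / 0.4200 = 1.62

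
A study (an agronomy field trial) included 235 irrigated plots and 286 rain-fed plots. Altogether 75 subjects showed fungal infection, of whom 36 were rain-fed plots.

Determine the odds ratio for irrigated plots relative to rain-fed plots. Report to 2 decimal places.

irrigated plots with the outcome: 75 − 36 = 39
irrigated plots without the outcome: 235 − 39 = 196
rain-fed plots without the outcome: 286 − 36 = 250
odds, irrigated plots = 39/196 = 0.1990
odds, rain-fed plots = 36/250 = 0.1440
OR = 0.1990 / 0.1440 = 1.38

1.38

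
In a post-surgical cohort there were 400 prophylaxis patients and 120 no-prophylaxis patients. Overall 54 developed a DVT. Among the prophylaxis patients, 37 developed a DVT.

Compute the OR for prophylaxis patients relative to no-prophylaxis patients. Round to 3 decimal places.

OR ≈ 0.618

prophylaxis patients without the outcome: 400 − 37 = 363
no-prophylaxis patients with the outcome: 54 − 37 = 17
no-prophylaxis patients without the outcome: 120 − 17 = 103
OR = (37 × 103) / (363 × 17) = 3811/6171 ≈ 0.618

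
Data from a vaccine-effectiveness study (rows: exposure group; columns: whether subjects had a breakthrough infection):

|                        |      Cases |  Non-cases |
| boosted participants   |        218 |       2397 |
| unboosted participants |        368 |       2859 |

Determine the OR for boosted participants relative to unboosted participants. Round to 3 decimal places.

OR = (218 × 2859) / (2397 × 368) = 623262/882096 ≈ 0.707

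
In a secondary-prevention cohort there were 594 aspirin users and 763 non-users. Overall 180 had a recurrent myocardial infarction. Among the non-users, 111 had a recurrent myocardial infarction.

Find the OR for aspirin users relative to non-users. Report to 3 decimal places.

0.772

aspirin users with the outcome: 180 − 111 = 69
aspirin users without the outcome: 594 − 69 = 525
non-users without the outcome: 763 − 111 = 652
OR = (69 × 652) / (525 × 111) = 44988/58275 ≈ 0.772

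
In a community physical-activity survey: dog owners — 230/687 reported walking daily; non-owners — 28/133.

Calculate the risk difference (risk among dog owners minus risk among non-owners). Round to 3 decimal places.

0.124

risk, dog owners = 230/687 = 0.3348
risk, non-owners = 28/133 = 0.2105
risk difference = 0.3348 − 0.2105 = 0.124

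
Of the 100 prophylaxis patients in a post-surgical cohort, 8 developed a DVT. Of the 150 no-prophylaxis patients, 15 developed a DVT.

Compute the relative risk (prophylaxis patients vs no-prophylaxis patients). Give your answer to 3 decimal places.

risk, prophylaxis patients = 8/100 = 0.0800
risk, no-prophylaxis patients = 15/150 = 0.1000
RR = 0.0800 / 0.1000 = 0.800

0.800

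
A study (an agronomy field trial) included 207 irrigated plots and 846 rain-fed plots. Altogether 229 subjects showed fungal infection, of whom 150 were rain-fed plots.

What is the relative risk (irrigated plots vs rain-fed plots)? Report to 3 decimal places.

irrigated plots with the outcome: 229 − 150 = 79
irrigated plots without the outcome: 207 − 79 = 128
rain-fed plots without the outcome: 846 − 150 = 696
risk, irrigated plots = 79/207 = 0.3816
risk, rain-fed plots = 150/846 = 0.1773
RR = 0.3816 / 0.1773 = 2.152

RR: 2.152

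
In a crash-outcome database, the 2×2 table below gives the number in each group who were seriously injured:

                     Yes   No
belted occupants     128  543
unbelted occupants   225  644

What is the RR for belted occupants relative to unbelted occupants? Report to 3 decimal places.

risk, belted occupants = 128/671 = 0.1908
risk, unbelted occupants = 225/869 = 0.2589
RR = 0.1908 / 0.2589 = 0.737

0.737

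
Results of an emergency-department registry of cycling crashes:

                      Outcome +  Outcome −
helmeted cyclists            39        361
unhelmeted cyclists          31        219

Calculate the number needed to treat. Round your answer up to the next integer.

NNT = 38

risk, helmeted cyclists = 39/400 = 0.097500
risk, unhelmeted cyclists = 31/250 = 0.124000
absolute risk difference = 0.026500
1 / 0.026500 = 37.736 → round up → 38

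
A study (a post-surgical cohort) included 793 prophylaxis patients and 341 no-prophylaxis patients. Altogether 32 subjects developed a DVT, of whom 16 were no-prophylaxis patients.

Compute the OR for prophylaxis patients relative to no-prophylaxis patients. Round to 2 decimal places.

0.42

prophylaxis patients with the outcome: 32 − 16 = 16
prophylaxis patients without the outcome: 793 − 16 = 777
no-prophylaxis patients without the outcome: 341 − 16 = 325
OR = (16 × 325) / (777 × 16) = 5200/12432 ≈ 0.42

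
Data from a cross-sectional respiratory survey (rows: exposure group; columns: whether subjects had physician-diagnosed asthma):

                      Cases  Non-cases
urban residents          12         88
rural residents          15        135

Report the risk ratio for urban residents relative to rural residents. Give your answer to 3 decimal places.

risk, urban residents = 12/100 = 0.1200
risk, rural residents = 15/150 = 0.1000
RR = 0.1200 / 0.1000 = 1.200

RR: 1.200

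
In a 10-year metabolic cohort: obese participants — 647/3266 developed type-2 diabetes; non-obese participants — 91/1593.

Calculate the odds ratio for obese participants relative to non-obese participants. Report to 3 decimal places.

OR = (647 × 1502) / (2619 × 91) = 971794/238329 ≈ 4.078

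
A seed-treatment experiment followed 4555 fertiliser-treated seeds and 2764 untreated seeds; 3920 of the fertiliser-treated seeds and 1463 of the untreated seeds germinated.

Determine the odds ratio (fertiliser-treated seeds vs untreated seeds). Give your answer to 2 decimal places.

odds, fertiliser-treated seeds = 3920/635 = 6.1732
odds, untreated seeds = 1463/1301 = 1.1245
OR = 6.1732 / 1.1245 = 5.49

OR ≈ 5.49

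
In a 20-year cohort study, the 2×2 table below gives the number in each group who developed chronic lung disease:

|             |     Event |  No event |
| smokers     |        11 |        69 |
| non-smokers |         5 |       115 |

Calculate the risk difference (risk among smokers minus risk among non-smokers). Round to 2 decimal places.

RD ≈ 0.10

risk, smokers = 11/80 = 0.13750
risk, non-smokers = 5/120 = 0.04167
risk difference = 0.13750 − 0.04167 = 0.10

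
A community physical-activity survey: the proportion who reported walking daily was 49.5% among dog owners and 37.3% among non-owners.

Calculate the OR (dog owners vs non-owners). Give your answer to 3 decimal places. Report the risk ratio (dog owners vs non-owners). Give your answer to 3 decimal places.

odds, dog owners = 0.4950/0.5050 = 0.9802
odds, non-owners = 0.3730/0.6270 = 0.5949
OR = 0.9802 / 0.5949 = 1.648
RR = 0.4950 / 0.3730 = 1.327

OR = 1.648; RR = 1.327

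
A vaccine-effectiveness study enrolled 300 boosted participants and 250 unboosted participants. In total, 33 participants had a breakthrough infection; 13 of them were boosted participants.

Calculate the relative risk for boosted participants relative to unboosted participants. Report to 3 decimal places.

boosted participants without the outcome: 300 − 13 = 287
unboosted participants with the outcome: 33 − 13 = 20
unboosted participants without the outcome: 250 − 20 = 230
risk, boosted participants = 13/300 = 0.04333
risk, unboosted participants = 20/250 = 0.08000
RR = 0.04333 / 0.08000 = 0.542

0.542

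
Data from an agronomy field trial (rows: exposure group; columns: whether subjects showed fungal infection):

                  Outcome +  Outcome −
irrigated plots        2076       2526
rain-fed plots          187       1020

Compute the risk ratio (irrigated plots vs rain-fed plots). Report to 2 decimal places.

risk, irrigated plots = 2076/4602 = 0.4511
risk, rain-fed plots = 187/1207 = 0.1549
RR = 0.4511 / 0.1549 = 2.91

2.91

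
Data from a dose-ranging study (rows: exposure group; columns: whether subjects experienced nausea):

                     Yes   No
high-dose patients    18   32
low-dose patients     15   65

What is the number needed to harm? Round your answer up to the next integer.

risk, high-dose patients = 18/50 = 0.360000
risk, low-dose patients = 15/80 = 0.187500
absolute risk difference = 0.172500
1 / 0.172500 = 5.797 → round up → 6

NNH ≈ 6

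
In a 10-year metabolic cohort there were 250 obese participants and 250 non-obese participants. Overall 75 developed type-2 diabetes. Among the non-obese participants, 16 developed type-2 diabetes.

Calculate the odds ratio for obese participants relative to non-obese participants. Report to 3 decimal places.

obese participants with the outcome: 75 − 16 = 59
obese participants without the outcome: 250 − 59 = 191
non-obese participants without the outcome: 250 − 16 = 234
OR = (59 × 234) / (191 × 16) = 13806/3056 ≈ 4.518

OR = 4.518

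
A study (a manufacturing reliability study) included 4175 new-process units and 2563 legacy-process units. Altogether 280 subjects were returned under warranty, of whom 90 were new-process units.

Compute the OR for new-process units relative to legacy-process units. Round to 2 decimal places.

new-process units without the outcome: 4175 − 90 = 4085
legacy-process units with the outcome: 280 − 90 = 190
legacy-process units without the outcome: 2563 − 190 = 2373
OR = (90 × 2373) / (4085 × 190) = 213570/776150 ≈ 0.28

OR = 0.28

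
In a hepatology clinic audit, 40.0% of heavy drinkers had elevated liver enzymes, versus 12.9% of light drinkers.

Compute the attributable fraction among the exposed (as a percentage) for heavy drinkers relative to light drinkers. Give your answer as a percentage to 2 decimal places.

AR% = (0.4000 − 0.1290) / 0.4000 = 0.6775 → 67.75%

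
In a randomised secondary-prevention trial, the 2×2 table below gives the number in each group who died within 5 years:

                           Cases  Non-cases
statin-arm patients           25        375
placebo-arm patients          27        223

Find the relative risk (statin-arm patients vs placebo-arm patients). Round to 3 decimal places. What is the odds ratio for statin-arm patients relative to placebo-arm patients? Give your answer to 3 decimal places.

RR = 0.579; OR = 0.551

risk, statin-arm patients = 25/400 = 0.0625
risk, placebo-arm patients = 27/250 = 0.1080
RR = 0.0625 / 0.1080 = 0.579
odds, statin-arm patients = 25/375 = 0.0667
odds, placebo-arm patients = 27/223 = 0.1211
OR = 0.0667 / 0.1211 = 0.551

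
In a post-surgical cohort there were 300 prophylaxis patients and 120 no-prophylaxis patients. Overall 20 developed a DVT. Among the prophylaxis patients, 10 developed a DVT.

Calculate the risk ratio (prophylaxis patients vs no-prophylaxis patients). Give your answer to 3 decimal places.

prophylaxis patients without the outcome: 300 − 10 = 290
no-prophylaxis patients with the outcome: 20 − 10 = 10
no-prophylaxis patients without the outcome: 120 − 10 = 110
risk, prophylaxis patients = 10/300 = 0.03333
risk, no-prophylaxis patients = 10/120 = 0.08333
RR = 0.03333 / 0.08333 = 0.400

0.400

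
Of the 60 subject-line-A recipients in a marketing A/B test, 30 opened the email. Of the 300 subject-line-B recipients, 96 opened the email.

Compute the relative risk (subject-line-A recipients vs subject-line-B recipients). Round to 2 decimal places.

RR = 1.56

risk, subject-line-A recipients = 30/60 = 0.5000
risk, subject-line-B recipients = 96/300 = 0.3200
RR = 0.5000 / 0.3200 = 1.56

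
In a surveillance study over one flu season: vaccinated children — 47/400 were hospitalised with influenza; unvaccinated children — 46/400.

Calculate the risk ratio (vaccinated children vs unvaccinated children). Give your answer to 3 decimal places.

RR = 1.022

risk, vaccinated children = 47/400 = 0.1175
risk, unvaccinated children = 46/400 = 0.1150
RR = 0.1175 / 0.1150 = 1.022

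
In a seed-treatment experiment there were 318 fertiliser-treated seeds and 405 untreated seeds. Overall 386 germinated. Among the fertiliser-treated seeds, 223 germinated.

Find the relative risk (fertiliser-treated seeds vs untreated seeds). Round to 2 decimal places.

fertiliser-treated seeds without the outcome: 318 − 223 = 95
untreated seeds with the outcome: 386 − 223 = 163
untreated seeds without the outcome: 405 − 163 = 242
risk, fertiliser-treated seeds = 223/318 = 0.7013
risk, untreated seeds = 163/405 = 0.4025
RR = 0.7013 / 0.4025 = 1.74

RR = 1.74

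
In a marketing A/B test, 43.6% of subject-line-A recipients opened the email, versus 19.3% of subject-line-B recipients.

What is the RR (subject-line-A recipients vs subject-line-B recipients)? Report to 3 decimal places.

RR = 0.4360 / 0.1930 = 2.259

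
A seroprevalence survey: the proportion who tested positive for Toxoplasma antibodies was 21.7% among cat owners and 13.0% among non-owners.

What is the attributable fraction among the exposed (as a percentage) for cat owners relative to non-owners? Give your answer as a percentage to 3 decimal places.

AR% = (0.2170 − 0.1300) / 0.2170 = 0.4009 → 40.092%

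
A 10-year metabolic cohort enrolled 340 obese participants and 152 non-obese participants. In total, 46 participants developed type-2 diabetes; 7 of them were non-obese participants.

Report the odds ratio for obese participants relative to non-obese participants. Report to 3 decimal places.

obese participants with the outcome: 46 − 7 = 39
obese participants without the outcome: 340 − 39 = 301
non-obese participants without the outcome: 152 − 7 = 145
OR = (39 × 145) / (301 × 7) = 5655/2107 ≈ 2.684

OR ≈ 2.684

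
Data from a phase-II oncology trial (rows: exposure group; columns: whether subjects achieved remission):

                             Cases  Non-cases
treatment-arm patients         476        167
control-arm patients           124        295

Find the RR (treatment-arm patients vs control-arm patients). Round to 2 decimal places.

risk, treatment-arm patients = 476/643 = 0.7403
risk, control-arm patients = 124/419 = 0.2959
RR = 0.7403 / 0.2959 = 2.50

2.50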